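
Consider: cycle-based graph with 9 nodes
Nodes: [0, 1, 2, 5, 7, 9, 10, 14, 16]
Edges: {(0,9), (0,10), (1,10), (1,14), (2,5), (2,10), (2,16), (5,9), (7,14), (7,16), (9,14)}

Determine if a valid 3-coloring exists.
Yes, G is 3-colorable

A valid 3-coloring: color 1: [5, 10, 14, 16]; color 2: [1, 2, 7, 9]; color 3: [0].
(χ(G) = 3 ≤ 3.)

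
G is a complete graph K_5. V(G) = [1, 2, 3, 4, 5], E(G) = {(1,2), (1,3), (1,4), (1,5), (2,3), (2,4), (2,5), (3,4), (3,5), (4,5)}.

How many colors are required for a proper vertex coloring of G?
χ(G) = 5

Clique number ω(G) = 5 (lower bound: χ ≥ ω).
The clique on [1, 2, 3, 4, 5] has size 5, forcing χ ≥ 5, and the coloring below uses 5 colors, so χ(G) = 5.
A valid 5-coloring: color 1: [1]; color 2: [4]; color 3: [5]; color 4: [3]; color 5: [2].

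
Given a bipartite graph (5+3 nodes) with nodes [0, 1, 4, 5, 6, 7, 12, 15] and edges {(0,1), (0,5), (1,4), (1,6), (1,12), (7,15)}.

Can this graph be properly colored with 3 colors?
Yes, G is 3-colorable

A valid 3-coloring: color 1: [1, 5, 15]; color 2: [0, 4, 6, 7, 12].
(χ(G) = 2 ≤ 3.)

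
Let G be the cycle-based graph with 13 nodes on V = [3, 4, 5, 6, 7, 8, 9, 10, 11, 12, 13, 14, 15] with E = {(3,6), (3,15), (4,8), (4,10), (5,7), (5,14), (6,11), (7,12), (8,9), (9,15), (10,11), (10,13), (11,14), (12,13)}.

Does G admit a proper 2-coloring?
No, G is not 2-colorable

Odd cycle [13, 12, 7, 5, 14, 11, 10] needs 3 colors (χ ≥ 3).
Hence χ(G) ≥ 3 > 2, so no proper 2-coloring exists.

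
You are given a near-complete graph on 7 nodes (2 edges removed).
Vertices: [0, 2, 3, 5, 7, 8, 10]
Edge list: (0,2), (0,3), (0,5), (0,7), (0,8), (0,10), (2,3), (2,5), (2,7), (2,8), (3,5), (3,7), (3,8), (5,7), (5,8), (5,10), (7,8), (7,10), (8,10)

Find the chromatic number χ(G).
Clique number ω(G) = 6 (lower bound: χ ≥ ω).
The clique on [0, 2, 3, 5, 7, 8] has size 6, forcing χ ≥ 6, and the coloring below uses 6 colors, so χ(G) = 6.
A valid 6-coloring: color 1: [0]; color 2: [7]; color 3: [5]; color 4: [8]; color 5: [2, 10]; color 6: [3].

χ(G) = 6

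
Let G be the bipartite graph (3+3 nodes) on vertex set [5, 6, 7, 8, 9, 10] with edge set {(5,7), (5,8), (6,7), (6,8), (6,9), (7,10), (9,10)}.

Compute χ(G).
Clique number ω(G) = 2 (lower bound: χ ≥ ω).
The graph is bipartite (no odd cycle), so 2 colors suffice: χ(G) = 2.
A valid 2-coloring: color 1: [7, 8, 9]; color 2: [5, 6, 10].

χ(G) = 2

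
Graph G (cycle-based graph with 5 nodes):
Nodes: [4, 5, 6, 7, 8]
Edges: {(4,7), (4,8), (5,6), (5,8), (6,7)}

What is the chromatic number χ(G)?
Clique number ω(G) = 2 (lower bound: χ ≥ ω).
Odd cycle [5, 6, 7, 4, 8] needs 3 colors (χ ≥ 3).
The coloring below uses 3 colors, so χ(G) = 3.
A valid 3-coloring: color 1: [4, 5]; color 2: [6, 8]; color 3: [7].

χ(G) = 3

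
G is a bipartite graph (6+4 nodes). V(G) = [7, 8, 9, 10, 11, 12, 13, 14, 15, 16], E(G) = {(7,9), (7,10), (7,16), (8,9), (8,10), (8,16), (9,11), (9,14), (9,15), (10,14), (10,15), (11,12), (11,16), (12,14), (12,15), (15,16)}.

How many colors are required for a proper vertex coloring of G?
χ(G) = 2

Clique number ω(G) = 2 (lower bound: χ ≥ ω).
The graph is bipartite (no odd cycle), so 2 colors suffice: χ(G) = 2.
A valid 2-coloring: color 1: [9, 10, 12, 13, 16]; color 2: [7, 8, 11, 14, 15].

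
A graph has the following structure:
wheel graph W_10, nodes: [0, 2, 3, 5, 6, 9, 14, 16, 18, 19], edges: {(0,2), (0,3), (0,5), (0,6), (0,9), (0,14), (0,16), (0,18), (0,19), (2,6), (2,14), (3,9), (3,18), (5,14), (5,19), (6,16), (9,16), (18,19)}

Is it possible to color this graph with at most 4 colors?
A valid 4-coloring: color 1: [0]; color 2: [6, 9, 14, 18]; color 3: [2, 3, 16, 19]; color 4: [5].
(χ(G) = 4 ≤ 4.)

Yes, G is 4-colorable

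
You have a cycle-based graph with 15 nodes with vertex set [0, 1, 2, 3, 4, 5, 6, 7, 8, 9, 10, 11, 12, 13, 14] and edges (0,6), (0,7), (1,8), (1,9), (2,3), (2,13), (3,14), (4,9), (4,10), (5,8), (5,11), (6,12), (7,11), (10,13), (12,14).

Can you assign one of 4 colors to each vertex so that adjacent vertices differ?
Yes, G is 4-colorable

A valid 4-coloring: color 1: [0, 1, 3, 4, 11, 12, 13]; color 2: [2, 5, 6, 7, 9, 10, 14]; color 3: [8].
(χ(G) = 3 ≤ 4.)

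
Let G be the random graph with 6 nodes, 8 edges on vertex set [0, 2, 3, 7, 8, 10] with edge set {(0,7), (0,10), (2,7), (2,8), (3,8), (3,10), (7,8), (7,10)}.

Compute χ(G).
Clique number ω(G) = 3 (lower bound: χ ≥ ω).
The clique on [0, 7, 10] has size 3, forcing χ ≥ 3, and the coloring below uses 3 colors, so χ(G) = 3.
A valid 3-coloring: color 1: [3, 7]; color 2: [8, 10]; color 3: [0, 2].

χ(G) = 3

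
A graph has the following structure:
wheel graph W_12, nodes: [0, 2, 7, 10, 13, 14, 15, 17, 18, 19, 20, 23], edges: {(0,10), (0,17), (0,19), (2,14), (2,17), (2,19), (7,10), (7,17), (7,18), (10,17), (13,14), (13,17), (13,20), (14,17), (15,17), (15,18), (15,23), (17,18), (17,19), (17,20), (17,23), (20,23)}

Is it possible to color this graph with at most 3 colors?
No, G is not 3-colorable

Odd cycle [19, 0, 10, 7, 18, 15, 23, 20, 13, 14, 2] needs 3 colors (χ ≥ 3).
Vertex 17 is adjacent to every vertex of [0, 2, 7, 10, 13, 14, 15, 18, 19, 20, 23], which already need 3 colors among themselves, so 17 needs a new color (χ ≥ 4).
Hence χ(G) ≥ 4 > 3, so no proper 3-coloring exists.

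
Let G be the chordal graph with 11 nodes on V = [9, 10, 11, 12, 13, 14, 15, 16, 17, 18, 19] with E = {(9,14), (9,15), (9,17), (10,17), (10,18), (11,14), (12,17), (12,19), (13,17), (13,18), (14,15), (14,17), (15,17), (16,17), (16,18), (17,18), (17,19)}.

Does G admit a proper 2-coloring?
The clique on vertices [9, 14, 15, 17] has size 4 > 2, so it alone needs 4 colors.

No, G is not 2-colorable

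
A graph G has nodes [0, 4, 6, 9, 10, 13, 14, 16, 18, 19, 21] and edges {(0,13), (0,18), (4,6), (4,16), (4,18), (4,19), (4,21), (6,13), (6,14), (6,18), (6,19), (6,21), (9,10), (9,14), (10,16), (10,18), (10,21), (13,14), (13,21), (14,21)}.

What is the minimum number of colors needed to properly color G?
χ(G) = 4

Clique number ω(G) = 4 (lower bound: χ ≥ ω).
The clique on [6, 13, 14, 21] has size 4, forcing χ ≥ 4, and the coloring below uses 4 colors, so χ(G) = 4.
A valid 4-coloring: color 1: [0, 6, 10]; color 2: [4, 14]; color 3: [9, 16, 18, 19, 21]; color 4: [13].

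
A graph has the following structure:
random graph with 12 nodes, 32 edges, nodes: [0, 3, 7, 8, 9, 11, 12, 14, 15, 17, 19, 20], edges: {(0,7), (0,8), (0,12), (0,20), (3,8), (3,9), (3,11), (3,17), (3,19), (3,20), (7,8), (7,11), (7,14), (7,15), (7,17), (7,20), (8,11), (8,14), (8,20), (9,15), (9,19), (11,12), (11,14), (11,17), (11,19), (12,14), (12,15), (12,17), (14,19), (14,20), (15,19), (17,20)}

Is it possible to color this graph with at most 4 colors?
A valid 4-coloring: color 1: [7, 12, 19]; color 2: [9, 11, 20]; color 3: [0, 3, 14, 15]; color 4: [8, 17].
(χ(G) = 4 ≤ 4.)

Yes, G is 4-colorable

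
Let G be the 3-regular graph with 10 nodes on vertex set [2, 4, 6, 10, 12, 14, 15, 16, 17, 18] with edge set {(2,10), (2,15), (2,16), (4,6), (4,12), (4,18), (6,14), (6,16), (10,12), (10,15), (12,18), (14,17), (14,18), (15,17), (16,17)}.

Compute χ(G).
Clique number ω(G) = 3 (lower bound: χ ≥ ω).
The clique on [2, 10, 15] has size 3, forcing χ ≥ 3, and the coloring below uses 3 colors, so χ(G) = 3.
A valid 3-coloring: color 1: [12, 14, 15, 16]; color 2: [6, 10, 17, 18]; color 3: [2, 4].

χ(G) = 3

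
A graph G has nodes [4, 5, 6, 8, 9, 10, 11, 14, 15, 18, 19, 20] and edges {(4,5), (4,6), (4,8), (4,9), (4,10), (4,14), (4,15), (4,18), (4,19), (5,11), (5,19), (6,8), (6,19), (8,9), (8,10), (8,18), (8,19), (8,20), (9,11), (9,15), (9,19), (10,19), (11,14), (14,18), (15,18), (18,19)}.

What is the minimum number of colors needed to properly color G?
Clique number ω(G) = 4 (lower bound: χ ≥ ω).
The clique on [4, 8, 9, 19] has size 4, forcing χ ≥ 4, and the coloring below uses 4 colors, so χ(G) = 4.
A valid 4-coloring: color 1: [4, 11, 20]; color 2: [14, 15, 19]; color 3: [5, 8]; color 4: [6, 9, 10, 18].

χ(G) = 4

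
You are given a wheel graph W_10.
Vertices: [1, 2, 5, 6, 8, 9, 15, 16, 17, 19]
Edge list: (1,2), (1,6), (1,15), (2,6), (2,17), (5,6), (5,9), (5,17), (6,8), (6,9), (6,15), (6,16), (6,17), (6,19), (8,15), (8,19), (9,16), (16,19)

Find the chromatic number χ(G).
χ(G) = 4

Clique number ω(G) = 3 (lower bound: χ ≥ ω).
Odd cycle [16, 9, 5, 17, 2, 1, 15, 8, 19] needs 3 colors (χ ≥ 3).
Vertex 6 is adjacent to every vertex of [1, 2, 5, 8, 9, 15, 16, 17, 19], which already need 3 colors among themselves, so 6 needs a new color (χ ≥ 4).
The coloring below uses 4 colors, so χ(G) = 4.
A valid 4-coloring: color 1: [6]; color 2: [2, 5, 8, 16]; color 3: [1, 9, 17, 19]; color 4: [15].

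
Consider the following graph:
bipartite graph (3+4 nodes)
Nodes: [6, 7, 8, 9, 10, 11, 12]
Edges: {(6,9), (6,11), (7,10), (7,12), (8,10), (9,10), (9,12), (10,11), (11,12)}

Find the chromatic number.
χ(G) = 2

Clique number ω(G) = 2 (lower bound: χ ≥ ω).
The graph is bipartite (no odd cycle), so 2 colors suffice: χ(G) = 2.
A valid 2-coloring: color 1: [6, 10, 12]; color 2: [7, 8, 9, 11].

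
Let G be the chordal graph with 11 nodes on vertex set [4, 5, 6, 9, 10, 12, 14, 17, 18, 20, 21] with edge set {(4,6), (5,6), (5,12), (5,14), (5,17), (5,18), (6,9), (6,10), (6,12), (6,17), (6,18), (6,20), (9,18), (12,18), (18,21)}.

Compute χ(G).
χ(G) = 4

Clique number ω(G) = 4 (lower bound: χ ≥ ω).
The clique on [5, 6, 12, 18] has size 4, forcing χ ≥ 4, and the coloring below uses 4 colors, so χ(G) = 4.
A valid 4-coloring: color 1: [6, 14, 21]; color 2: [4, 10, 17, 18, 20]; color 3: [5, 9]; color 4: [12].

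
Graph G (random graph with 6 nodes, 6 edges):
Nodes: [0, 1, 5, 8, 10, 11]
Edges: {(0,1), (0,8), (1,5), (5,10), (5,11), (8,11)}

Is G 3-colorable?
A valid 3-coloring: color 1: [0, 5]; color 2: [1, 10, 11]; color 3: [8].
(χ(G) = 3 ≤ 3.)

Yes, G is 3-colorable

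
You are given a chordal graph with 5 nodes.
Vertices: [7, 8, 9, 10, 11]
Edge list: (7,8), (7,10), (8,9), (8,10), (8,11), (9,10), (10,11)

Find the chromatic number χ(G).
Clique number ω(G) = 3 (lower bound: χ ≥ ω).
The clique on [8, 9, 10] has size 3, forcing χ ≥ 3, and the coloring below uses 3 colors, so χ(G) = 3.
A valid 3-coloring: color 1: [10]; color 2: [8]; color 3: [7, 9, 11].

χ(G) = 3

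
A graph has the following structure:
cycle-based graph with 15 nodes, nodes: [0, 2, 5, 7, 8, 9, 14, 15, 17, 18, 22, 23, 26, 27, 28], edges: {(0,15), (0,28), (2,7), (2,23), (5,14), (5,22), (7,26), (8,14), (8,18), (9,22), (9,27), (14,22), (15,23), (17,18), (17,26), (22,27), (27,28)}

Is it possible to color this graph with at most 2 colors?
The clique on vertices [9, 22, 27] has size 3 > 2, so it alone needs 3 colors.

No, G is not 2-colorable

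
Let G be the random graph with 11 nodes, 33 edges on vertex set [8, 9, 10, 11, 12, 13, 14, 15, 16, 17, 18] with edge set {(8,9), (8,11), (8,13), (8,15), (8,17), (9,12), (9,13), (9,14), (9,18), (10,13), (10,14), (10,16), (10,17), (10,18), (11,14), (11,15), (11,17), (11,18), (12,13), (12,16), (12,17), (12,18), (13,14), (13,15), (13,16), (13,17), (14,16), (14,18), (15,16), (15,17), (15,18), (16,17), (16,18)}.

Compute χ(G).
Clique number ω(G) = 4 (lower bound: χ ≥ ω).
Suppose a proper 4-coloring c exists. The clique [8, 11, 15, 17] takes 4 distinct colors; by symmetry let c(8) = 1, c(11) = 2, c(15) = 3, c(17) = 4.
- Vertex 13: neighbors [8, 15, 17] already have colors [1, 3, 4] ⇒ c(13) = 2.
- Vertex 16: neighbors [13, 15, 17] already have colors [2, 3, 4] ⇒ c(16) = 1.
- Vertex 18: neighbors [16, 11, 15] already have colors [1, 2, 3] ⇒ c(18) = 4.
- Vertex 9: neighbors [8, 13, 18] already have colors [1, 2, 4] ⇒ c(9) = 3.
- Vertex 14: neighbors [16, 11, 9, 18] already have colors [1, 2, 3, 4] — all 4 colors blocked. Contradiction.
The forced assignments end in a contradiction, so G has no proper 4-coloring (χ ≥ 5).
The coloring below uses 5 colors, so χ(G) = 5.
A valid 5-coloring: color 1: [13, 18]; color 2: [14, 17]; color 3: [8, 16]; color 4: [10, 12, 15]; color 5: [9, 11].

χ(G) = 5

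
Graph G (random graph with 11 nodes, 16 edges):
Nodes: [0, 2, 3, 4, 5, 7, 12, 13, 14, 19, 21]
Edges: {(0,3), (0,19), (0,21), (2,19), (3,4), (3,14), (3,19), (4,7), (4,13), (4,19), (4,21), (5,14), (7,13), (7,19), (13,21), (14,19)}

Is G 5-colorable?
A valid 5-coloring: color 1: [5, 12, 13, 19]; color 2: [0, 2, 4, 14]; color 3: [3, 7, 21].
(χ(G) = 3 ≤ 5.)

Yes, G is 5-colorable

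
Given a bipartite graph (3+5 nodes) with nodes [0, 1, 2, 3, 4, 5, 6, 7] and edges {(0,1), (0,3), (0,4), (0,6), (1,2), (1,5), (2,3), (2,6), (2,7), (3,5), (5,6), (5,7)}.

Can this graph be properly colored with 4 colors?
A valid 4-coloring: color 1: [0, 2, 5]; color 2: [1, 3, 4, 6, 7].
(χ(G) = 2 ≤ 4.)

Yes, G is 4-colorable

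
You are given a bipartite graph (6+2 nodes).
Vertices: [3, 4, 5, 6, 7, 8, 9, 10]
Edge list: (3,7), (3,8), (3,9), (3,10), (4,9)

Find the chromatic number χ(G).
Clique number ω(G) = 2 (lower bound: χ ≥ ω).
The graph is bipartite (no odd cycle), so 2 colors suffice: χ(G) = 2.
A valid 2-coloring: color 1: [3, 4, 5, 6]; color 2: [7, 8, 9, 10].

χ(G) = 2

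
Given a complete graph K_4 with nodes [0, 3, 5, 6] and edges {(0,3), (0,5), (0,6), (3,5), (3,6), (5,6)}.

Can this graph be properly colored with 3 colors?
No, G is not 3-colorable

The clique on vertices [0, 3, 5, 6] has size 4 > 3, so it alone needs 4 colors.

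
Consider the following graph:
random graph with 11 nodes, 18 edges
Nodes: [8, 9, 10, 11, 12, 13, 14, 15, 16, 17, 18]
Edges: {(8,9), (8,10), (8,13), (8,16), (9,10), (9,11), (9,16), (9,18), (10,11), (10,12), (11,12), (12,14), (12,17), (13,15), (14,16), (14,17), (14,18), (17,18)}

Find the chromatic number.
χ(G) = 4

Clique number ω(G) = 3 (lower bound: χ ≥ ω).
Suppose a proper 3-coloring c exists. The clique [8, 9, 10] takes 3 distinct colors; by symmetry let c(8) = 1, c(9) = 2, c(10) = 3.
- Vertex 11: neighbors [9, 10] already have colors [2, 3] ⇒ c(11) = 1.
- Vertex 12: neighbors [11, 10] already have colors [1, 3] ⇒ c(12) = 2.
- Vertex 16: neighbors [8, 9] already have colors [1, 2] ⇒ c(16) = 3.
- Vertex 14: neighbors [12, 16] already have colors [2, 3] ⇒ c(14) = 1.
- Vertex 17: neighbors [14, 12] already have colors [1, 2] ⇒ c(17) = 3.
- Vertex 18: neighbors [14, 9, 17] already have colors [1, 2, 3] — all 3 colors blocked. Contradiction.
The forced assignments end in a contradiction, so G has no proper 3-coloring (χ ≥ 4).
The coloring below uses 4 colors, so χ(G) = 4.
A valid 4-coloring: color 1: [9, 12, 13]; color 2: [8, 11, 14, 15]; color 3: [10, 16, 17]; color 4: [18].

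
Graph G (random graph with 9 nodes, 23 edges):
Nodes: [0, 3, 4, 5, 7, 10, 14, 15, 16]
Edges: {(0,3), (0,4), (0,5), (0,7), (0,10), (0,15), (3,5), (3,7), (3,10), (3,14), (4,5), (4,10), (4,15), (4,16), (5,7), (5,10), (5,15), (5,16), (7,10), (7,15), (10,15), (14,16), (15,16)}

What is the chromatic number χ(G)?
Clique number ω(G) = 5 (lower bound: χ ≥ ω).
The clique on [0, 3, 5, 7, 10] has size 5, forcing χ ≥ 5, and the coloring below uses 5 colors, so χ(G) = 5.
A valid 5-coloring: color 1: [5, 14]; color 2: [0, 16]; color 3: [3, 15]; color 4: [10]; color 5: [4, 7].

χ(G) = 5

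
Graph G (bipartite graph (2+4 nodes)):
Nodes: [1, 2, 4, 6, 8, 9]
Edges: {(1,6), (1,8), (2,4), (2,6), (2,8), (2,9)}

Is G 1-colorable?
No, G is not 1-colorable

Edge (1,8) forces its endpoints to differ, so 1 color is not enough.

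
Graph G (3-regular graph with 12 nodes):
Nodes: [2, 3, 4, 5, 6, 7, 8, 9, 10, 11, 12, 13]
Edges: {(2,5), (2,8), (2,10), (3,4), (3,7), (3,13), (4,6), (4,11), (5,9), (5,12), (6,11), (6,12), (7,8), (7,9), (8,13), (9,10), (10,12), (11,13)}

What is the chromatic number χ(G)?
χ(G) = 3

Clique number ω(G) = 3 (lower bound: χ ≥ ω).
The clique on [4, 6, 11] has size 3, forcing χ ≥ 3, and the coloring below uses 3 colors, so χ(G) = 3.
A valid 3-coloring: color 1: [2, 3, 9, 11, 12]; color 2: [4, 5, 8, 10]; color 3: [6, 7, 13].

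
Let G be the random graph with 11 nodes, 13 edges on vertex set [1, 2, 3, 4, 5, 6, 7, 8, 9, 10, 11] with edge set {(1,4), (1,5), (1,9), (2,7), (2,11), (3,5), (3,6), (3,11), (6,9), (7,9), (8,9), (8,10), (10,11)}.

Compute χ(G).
χ(G) = 3

Clique number ω(G) = 2 (lower bound: χ ≥ ω).
Odd cycle [5, 1, 9, 8, 10, 11, 3] needs 3 colors (χ ≥ 3).
The coloring below uses 3 colors, so χ(G) = 3.
A valid 3-coloring: color 1: [2, 3, 4, 9, 10]; color 2: [1, 6, 7, 8, 11]; color 3: [5].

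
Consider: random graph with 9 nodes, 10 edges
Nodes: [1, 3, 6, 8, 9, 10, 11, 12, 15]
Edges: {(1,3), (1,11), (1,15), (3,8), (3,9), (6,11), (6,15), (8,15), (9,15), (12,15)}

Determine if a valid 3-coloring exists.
Yes, G is 3-colorable

A valid 3-coloring: color 1: [3, 10, 11, 15]; color 2: [1, 6, 8, 9, 12].
(χ(G) = 2 ≤ 3.)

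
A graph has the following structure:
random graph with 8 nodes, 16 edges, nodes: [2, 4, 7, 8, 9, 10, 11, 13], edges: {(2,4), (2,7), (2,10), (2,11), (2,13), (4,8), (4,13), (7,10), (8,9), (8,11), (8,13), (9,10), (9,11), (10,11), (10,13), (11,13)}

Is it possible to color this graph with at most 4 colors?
Yes, G is 4-colorable

A valid 4-coloring: color 1: [8, 10]; color 2: [2, 9]; color 3: [4, 7, 11]; color 4: [13].
(χ(G) = 4 ≤ 4.)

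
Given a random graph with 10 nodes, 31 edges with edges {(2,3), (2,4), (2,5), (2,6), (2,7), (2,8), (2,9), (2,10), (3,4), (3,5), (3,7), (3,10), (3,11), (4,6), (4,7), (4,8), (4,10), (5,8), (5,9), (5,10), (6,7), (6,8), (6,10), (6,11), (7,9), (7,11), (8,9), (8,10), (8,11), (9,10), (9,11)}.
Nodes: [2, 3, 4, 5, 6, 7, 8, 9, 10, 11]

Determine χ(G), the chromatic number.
Clique number ω(G) = 5 (lower bound: χ ≥ ω).
The clique on [2, 5, 8, 9, 10] has size 5, forcing χ ≥ 5, and the coloring below uses 5 colors, so χ(G) = 5.
A valid 5-coloring: color 1: [2, 11]; color 2: [7, 10]; color 3: [3, 8]; color 4: [6, 9]; color 5: [4, 5].

χ(G) = 5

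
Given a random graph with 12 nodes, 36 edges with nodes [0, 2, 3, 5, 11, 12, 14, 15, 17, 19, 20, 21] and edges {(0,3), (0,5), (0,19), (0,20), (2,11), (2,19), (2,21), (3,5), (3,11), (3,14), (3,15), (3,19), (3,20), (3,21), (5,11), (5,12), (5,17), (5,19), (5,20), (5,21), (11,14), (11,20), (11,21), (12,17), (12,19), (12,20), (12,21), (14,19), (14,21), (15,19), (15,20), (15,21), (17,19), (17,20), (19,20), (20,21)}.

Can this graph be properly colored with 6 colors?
Yes, G is 6-colorable

A valid 6-coloring: color 1: [2, 14, 20]; color 2: [19, 21]; color 3: [3, 12]; color 4: [5, 15]; color 5: [0, 11, 17].
(χ(G) = 5 ≤ 6.)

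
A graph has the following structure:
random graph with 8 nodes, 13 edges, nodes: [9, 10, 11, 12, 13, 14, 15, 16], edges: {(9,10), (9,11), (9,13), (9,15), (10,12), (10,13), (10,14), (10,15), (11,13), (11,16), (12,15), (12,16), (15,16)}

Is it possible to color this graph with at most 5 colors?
A valid 5-coloring: color 1: [10, 11]; color 2: [9, 14, 16]; color 3: [13, 15]; color 4: [12].
(χ(G) = 4 ≤ 5.)

Yes, G is 5-colorable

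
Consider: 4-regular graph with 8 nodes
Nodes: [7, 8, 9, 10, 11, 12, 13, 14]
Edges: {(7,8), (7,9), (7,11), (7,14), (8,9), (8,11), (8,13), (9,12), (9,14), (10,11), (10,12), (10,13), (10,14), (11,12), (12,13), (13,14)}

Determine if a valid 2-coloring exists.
No, G is not 2-colorable

The clique on vertices [10, 11, 12] has size 3 > 2, so it alone needs 3 colors.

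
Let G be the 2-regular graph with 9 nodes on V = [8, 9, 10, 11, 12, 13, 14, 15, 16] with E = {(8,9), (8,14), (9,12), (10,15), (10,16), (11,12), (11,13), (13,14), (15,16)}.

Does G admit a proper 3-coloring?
A valid 3-coloring: color 1: [9, 11, 14, 16]; color 2: [8, 10, 12, 13]; color 3: [15].
(χ(G) = 3 ≤ 3.)

Yes, G is 3-colorable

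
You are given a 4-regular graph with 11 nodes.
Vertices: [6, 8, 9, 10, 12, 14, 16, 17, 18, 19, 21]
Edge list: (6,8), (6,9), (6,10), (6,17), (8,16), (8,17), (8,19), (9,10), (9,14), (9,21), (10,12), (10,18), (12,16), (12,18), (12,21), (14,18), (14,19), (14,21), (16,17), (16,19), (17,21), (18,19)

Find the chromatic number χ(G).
χ(G) = 3

Clique number ω(G) = 3 (lower bound: χ ≥ ω).
The clique on [6, 8, 17] has size 3, forcing χ ≥ 3, and the coloring below uses 3 colors, so χ(G) = 3.
A valid 3-coloring: color 1: [9, 12, 17, 19]; color 2: [6, 16, 18, 21]; color 3: [8, 10, 14].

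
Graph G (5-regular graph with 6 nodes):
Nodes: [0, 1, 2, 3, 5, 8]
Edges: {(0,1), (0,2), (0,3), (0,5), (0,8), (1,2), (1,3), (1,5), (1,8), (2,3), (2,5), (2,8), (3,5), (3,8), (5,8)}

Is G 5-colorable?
The clique on vertices [0, 1, 2, 3, 5, 8] has size 6 > 5, so it alone needs 6 colors.

No, G is not 5-colorable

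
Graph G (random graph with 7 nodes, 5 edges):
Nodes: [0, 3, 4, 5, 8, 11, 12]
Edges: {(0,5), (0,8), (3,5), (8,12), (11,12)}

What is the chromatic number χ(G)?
Clique number ω(G) = 2 (lower bound: χ ≥ ω).
The graph is bipartite (no odd cycle), so 2 colors suffice: χ(G) = 2.
A valid 2-coloring: color 1: [4, 5, 8, 11]; color 2: [0, 3, 12].

χ(G) = 2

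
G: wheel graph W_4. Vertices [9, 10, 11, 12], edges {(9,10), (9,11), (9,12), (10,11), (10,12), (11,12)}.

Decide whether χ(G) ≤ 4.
A valid 4-coloring: color 1: [9]; color 2: [10]; color 3: [11]; color 4: [12].
(χ(G) = 4 ≤ 4.)

Yes, G is 4-colorable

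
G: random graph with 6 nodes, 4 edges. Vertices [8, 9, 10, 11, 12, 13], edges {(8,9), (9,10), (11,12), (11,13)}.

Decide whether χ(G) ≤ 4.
Yes, G is 4-colorable

A valid 4-coloring: color 1: [9, 11]; color 2: [8, 10, 12, 13].
(χ(G) = 2 ≤ 4.)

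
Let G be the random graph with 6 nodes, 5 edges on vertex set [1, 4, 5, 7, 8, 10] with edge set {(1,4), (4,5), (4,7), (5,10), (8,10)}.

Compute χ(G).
χ(G) = 2

Clique number ω(G) = 2 (lower bound: χ ≥ ω).
The graph is bipartite (no odd cycle), so 2 colors suffice: χ(G) = 2.
A valid 2-coloring: color 1: [4, 10]; color 2: [1, 5, 7, 8].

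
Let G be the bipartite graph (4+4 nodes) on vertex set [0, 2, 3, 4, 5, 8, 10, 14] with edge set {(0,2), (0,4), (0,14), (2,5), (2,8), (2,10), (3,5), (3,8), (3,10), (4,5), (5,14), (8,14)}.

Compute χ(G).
χ(G) = 2

Clique number ω(G) = 2 (lower bound: χ ≥ ω).
The graph is bipartite (no odd cycle), so 2 colors suffice: χ(G) = 2.
A valid 2-coloring: color 1: [0, 5, 8, 10]; color 2: [2, 3, 4, 14].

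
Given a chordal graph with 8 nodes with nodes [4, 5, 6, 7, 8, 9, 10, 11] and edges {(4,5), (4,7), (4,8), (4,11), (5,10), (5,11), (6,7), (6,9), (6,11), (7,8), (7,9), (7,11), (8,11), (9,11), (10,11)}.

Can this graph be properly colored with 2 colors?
The clique on vertices [4, 7, 8, 11] has size 4 > 2, so it alone needs 4 colors.

No, G is not 2-colorable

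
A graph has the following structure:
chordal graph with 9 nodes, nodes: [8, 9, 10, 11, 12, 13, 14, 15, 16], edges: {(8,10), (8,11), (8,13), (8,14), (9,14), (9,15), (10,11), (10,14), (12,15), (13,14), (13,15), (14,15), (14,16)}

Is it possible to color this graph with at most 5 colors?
A valid 5-coloring: color 1: [11, 12, 14]; color 2: [8, 15, 16]; color 3: [9, 10, 13].
(χ(G) = 3 ≤ 5.)

Yes, G is 5-colorable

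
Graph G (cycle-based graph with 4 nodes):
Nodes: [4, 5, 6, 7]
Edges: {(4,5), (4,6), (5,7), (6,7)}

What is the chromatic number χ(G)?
χ(G) = 2

Clique number ω(G) = 2 (lower bound: χ ≥ ω).
The graph is bipartite (no odd cycle), so 2 colors suffice: χ(G) = 2.
A valid 2-coloring: color 1: [4, 7]; color 2: [5, 6].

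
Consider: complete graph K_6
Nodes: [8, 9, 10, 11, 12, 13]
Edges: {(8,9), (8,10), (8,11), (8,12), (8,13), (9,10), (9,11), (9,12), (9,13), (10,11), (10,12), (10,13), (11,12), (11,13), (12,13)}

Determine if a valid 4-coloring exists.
The clique on vertices [8, 9, 10, 11, 12, 13] has size 6 > 4, so it alone needs 6 colors.

No, G is not 4-colorable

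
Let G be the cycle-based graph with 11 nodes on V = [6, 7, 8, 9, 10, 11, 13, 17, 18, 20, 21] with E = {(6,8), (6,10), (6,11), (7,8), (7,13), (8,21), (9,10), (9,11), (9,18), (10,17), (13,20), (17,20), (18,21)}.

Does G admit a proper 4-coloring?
Yes, G is 4-colorable

A valid 4-coloring: color 1: [8, 10, 11, 13, 18]; color 2: [6, 7, 9, 17, 21]; color 3: [20].
(χ(G) = 3 ≤ 4.)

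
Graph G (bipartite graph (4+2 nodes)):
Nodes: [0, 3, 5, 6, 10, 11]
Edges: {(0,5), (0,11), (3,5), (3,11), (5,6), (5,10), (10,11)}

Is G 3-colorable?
A valid 3-coloring: color 1: [5, 11]; color 2: [0, 3, 6, 10].
(χ(G) = 2 ≤ 3.)

Yes, G is 3-colorable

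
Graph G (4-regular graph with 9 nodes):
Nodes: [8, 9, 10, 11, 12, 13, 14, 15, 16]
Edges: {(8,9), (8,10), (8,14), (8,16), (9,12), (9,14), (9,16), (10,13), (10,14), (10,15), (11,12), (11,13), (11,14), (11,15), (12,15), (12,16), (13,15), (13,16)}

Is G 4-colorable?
Yes, G is 4-colorable

A valid 4-coloring: color 1: [14, 15, 16]; color 2: [9, 10, 11]; color 3: [8, 12, 13].
(χ(G) = 3 ≤ 4.)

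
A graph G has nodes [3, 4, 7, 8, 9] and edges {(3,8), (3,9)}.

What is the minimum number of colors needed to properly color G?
χ(G) = 2

Clique number ω(G) = 2 (lower bound: χ ≥ ω).
The graph is bipartite (no odd cycle), so 2 colors suffice: χ(G) = 2.
A valid 2-coloring: color 1: [3, 4, 7]; color 2: [8, 9].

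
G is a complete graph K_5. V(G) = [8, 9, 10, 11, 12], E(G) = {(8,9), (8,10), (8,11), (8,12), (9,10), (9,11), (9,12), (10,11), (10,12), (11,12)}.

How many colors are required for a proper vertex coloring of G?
Clique number ω(G) = 5 (lower bound: χ ≥ ω).
The clique on [8, 9, 10, 11, 12] has size 5, forcing χ ≥ 5, and the coloring below uses 5 colors, so χ(G) = 5.
A valid 5-coloring: color 1: [8]; color 2: [9]; color 3: [10]; color 4: [12]; color 5: [11].

χ(G) = 5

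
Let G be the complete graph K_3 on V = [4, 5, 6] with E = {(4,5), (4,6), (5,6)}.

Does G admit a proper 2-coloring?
No, G is not 2-colorable

The clique on vertices [4, 5, 6] has size 3 > 2, so it alone needs 3 colors.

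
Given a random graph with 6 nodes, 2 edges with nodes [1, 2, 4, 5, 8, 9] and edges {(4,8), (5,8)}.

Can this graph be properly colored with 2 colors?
A valid 2-coloring: color 1: [1, 2, 8, 9]; color 2: [4, 5].
(χ(G) = 2 ≤ 2.)

Yes, G is 2-colorable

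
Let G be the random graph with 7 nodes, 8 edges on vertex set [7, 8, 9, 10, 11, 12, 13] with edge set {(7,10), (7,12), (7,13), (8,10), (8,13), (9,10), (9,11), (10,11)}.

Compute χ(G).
χ(G) = 3

Clique number ω(G) = 3 (lower bound: χ ≥ ω).
The clique on [9, 10, 11] has size 3, forcing χ ≥ 3, and the coloring below uses 3 colors, so χ(G) = 3.
A valid 3-coloring: color 1: [10, 12, 13]; color 2: [7, 8, 11]; color 3: [9].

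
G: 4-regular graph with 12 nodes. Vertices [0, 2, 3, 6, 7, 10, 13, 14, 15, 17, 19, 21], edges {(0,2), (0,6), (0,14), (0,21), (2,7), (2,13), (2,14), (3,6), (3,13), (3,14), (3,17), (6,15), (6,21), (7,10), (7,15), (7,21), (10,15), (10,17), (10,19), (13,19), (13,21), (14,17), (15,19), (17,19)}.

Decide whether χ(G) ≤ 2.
The clique on vertices [0, 2, 14] has size 3 > 2, so it alone needs 3 colors.

No, G is not 2-colorable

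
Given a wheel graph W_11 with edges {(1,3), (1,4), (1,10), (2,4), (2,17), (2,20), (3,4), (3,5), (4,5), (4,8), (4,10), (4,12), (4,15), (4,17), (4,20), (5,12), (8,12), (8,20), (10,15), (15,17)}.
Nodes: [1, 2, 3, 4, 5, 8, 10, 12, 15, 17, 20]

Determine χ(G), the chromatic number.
Clique number ω(G) = 3 (lower bound: χ ≥ ω).
The clique on [1, 4, 10] has size 3, forcing χ ≥ 3, and the coloring below uses 3 colors, so χ(G) = 3.
A valid 3-coloring: color 1: [4]; color 2: [3, 10, 12, 17, 20]; color 3: [1, 2, 5, 8, 15].

χ(G) = 3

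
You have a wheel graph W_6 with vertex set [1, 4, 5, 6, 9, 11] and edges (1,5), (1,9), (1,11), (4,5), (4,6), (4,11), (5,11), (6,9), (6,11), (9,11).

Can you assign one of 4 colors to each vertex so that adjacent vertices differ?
A valid 4-coloring: color 1: [11]; color 2: [5, 6]; color 3: [1, 4]; color 4: [9].
(χ(G) = 4 ≤ 4.)

Yes, G is 4-colorable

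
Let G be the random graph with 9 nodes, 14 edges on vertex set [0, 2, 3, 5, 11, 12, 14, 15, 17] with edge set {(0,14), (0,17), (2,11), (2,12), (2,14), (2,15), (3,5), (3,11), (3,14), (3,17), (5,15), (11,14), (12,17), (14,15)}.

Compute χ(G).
χ(G) = 3

Clique number ω(G) = 3 (lower bound: χ ≥ ω).
The clique on [2, 11, 14] has size 3, forcing χ ≥ 3, and the coloring below uses 3 colors, so χ(G) = 3.
A valid 3-coloring: color 1: [5, 14, 17]; color 2: [0, 2, 3]; color 3: [11, 12, 15].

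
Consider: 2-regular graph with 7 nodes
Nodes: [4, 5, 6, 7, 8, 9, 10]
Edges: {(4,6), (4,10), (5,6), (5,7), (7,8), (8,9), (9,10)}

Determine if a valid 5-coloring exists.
Yes, G is 5-colorable

A valid 5-coloring: color 1: [4, 5, 8]; color 2: [6, 7, 9]; color 3: [10].
(χ(G) = 3 ≤ 5.)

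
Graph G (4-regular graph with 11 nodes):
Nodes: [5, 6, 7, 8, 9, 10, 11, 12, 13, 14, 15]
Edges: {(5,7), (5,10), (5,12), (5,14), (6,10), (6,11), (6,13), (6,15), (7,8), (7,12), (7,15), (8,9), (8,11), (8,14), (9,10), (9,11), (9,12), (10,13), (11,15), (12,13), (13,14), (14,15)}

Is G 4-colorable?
Yes, G is 4-colorable

A valid 4-coloring: color 1: [10, 11, 12, 14]; color 2: [5, 8, 13, 15]; color 3: [6, 7, 9].
(χ(G) = 3 ≤ 4.)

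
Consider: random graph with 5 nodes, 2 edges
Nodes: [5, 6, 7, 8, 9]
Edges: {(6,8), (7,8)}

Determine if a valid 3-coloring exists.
A valid 3-coloring: color 1: [5, 8, 9]; color 2: [6, 7].
(χ(G) = 2 ≤ 3.)

Yes, G is 3-colorable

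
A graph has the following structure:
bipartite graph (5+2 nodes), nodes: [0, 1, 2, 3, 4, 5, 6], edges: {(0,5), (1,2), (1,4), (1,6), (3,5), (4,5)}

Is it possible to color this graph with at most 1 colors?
No, G is not 1-colorable

Edge (0,5) forces its endpoints to differ, so 1 color is not enough.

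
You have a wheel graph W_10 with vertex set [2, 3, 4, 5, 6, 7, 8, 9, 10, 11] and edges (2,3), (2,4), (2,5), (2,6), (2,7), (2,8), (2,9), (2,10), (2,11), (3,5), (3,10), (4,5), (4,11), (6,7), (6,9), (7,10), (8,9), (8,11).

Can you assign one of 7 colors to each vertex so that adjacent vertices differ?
A valid 7-coloring: color 1: [2]; color 2: [4, 6, 8, 10]; color 3: [5, 7, 9, 11]; color 4: [3].
(χ(G) = 4 ≤ 7.)

Yes, G is 7-colorable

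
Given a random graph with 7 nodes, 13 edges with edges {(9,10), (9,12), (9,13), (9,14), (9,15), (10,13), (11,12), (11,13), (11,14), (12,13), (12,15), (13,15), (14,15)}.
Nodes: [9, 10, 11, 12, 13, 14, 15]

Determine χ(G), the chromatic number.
Clique number ω(G) = 4 (lower bound: χ ≥ ω).
The clique on [9, 12, 13, 15] has size 4, forcing χ ≥ 4, and the coloring below uses 4 colors, so χ(G) = 4.
A valid 4-coloring: color 1: [13, 14]; color 2: [9, 11]; color 3: [10, 12]; color 4: [15].

χ(G) = 4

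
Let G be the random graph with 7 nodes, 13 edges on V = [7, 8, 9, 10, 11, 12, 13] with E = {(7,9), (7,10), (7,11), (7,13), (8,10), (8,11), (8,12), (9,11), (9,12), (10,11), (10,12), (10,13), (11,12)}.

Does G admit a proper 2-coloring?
The clique on vertices [8, 10, 11, 12] has size 4 > 2, so it alone needs 4 colors.

No, G is not 2-colorable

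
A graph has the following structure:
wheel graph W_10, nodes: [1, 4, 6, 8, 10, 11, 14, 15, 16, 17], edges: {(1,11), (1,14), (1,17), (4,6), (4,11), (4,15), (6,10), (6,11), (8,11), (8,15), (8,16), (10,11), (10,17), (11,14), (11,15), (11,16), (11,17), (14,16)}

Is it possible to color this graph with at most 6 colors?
A valid 6-coloring: color 1: [11]; color 2: [4, 8, 14, 17]; color 3: [1, 6, 15, 16]; color 4: [10].
(χ(G) = 4 ≤ 6.)

Yes, G is 6-colorable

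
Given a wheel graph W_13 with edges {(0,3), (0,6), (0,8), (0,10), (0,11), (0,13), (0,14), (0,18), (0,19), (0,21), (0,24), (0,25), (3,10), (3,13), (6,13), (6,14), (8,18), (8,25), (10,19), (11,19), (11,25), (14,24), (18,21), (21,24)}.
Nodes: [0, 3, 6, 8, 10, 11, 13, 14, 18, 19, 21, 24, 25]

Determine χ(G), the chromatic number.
Clique number ω(G) = 3 (lower bound: χ ≥ ω).
The clique on [0, 3, 10] has size 3, forcing χ ≥ 3, and the coloring below uses 3 colors, so χ(G) = 3.
A valid 3-coloring: color 1: [0]; color 2: [3, 6, 18, 19, 24, 25]; color 3: [8, 10, 11, 13, 14, 21].

χ(G) = 3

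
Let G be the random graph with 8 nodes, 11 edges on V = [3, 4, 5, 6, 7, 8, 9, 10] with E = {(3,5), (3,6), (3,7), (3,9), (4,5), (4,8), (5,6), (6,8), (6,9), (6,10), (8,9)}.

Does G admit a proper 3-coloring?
A valid 3-coloring: color 1: [4, 6, 7]; color 2: [3, 8, 10]; color 3: [5, 9].
(χ(G) = 3 ≤ 3.)

Yes, G is 3-colorable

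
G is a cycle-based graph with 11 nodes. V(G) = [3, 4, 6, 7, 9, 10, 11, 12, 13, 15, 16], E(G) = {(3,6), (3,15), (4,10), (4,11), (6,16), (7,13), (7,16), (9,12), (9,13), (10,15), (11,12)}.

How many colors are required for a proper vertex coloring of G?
χ(G) = 3

Clique number ω(G) = 2 (lower bound: χ ≥ ω).
Odd cycle [11, 12, 9, 13, 7, 16, 6, 3, 15, 10, 4] needs 3 colors (χ ≥ 3).
The coloring below uses 3 colors, so χ(G) = 3.
A valid 3-coloring: color 1: [6, 7, 9, 10, 11]; color 2: [3, 4, 12, 13, 16]; color 3: [15].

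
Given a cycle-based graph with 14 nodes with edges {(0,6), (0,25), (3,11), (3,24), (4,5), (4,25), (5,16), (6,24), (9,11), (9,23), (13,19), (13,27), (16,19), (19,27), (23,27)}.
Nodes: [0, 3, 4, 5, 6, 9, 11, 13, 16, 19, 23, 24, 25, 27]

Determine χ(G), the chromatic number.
χ(G) = 3

Clique number ω(G) = 3 (lower bound: χ ≥ ω).
The clique on [13, 19, 27] has size 3, forcing χ ≥ 3, and the coloring below uses 3 colors, so χ(G) = 3.
A valid 3-coloring: color 1: [0, 5, 11, 19, 23, 24]; color 2: [3, 6, 9, 16, 25, 27]; color 3: [4, 13].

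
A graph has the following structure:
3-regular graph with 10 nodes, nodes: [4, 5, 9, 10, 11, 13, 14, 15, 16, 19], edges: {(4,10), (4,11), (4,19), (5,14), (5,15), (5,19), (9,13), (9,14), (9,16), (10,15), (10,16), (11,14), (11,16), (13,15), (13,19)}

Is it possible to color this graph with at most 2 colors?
Odd cycle [5, 19, 4, 10, 15] needs 3 colors (χ ≥ 3).
Hence χ(G) ≥ 3 > 2, so no proper 2-coloring exists.

No, G is not 2-colorable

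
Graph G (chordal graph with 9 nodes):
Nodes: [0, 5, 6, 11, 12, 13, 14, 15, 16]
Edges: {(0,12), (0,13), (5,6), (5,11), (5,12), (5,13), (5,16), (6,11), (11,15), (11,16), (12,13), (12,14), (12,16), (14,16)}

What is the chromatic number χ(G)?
χ(G) = 3

Clique number ω(G) = 3 (lower bound: χ ≥ ω).
The clique on [0, 12, 13] has size 3, forcing χ ≥ 3, and the coloring below uses 3 colors, so χ(G) = 3.
A valid 3-coloring: color 1: [11, 12]; color 2: [0, 5, 14, 15]; color 3: [6, 13, 16].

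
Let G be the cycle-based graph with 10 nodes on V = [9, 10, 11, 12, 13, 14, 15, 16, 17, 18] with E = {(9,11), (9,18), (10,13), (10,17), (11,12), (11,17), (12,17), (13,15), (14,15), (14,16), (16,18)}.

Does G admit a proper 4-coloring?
A valid 4-coloring: color 1: [9, 15, 16, 17]; color 2: [10, 11, 14, 18]; color 3: [12, 13].
(χ(G) = 3 ≤ 4.)

Yes, G is 4-colorable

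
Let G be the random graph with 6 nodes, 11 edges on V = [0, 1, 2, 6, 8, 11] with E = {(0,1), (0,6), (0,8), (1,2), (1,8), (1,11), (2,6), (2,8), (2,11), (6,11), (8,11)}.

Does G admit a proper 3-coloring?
No, G is not 3-colorable

The clique on vertices [1, 2, 8, 11] has size 4 > 3, so it alone needs 4 colors.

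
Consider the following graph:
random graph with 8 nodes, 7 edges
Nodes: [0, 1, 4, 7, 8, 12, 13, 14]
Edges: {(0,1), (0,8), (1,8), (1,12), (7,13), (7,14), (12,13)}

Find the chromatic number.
χ(G) = 3

Clique number ω(G) = 3 (lower bound: χ ≥ ω).
The clique on [0, 1, 8] has size 3, forcing χ ≥ 3, and the coloring below uses 3 colors, so χ(G) = 3.
A valid 3-coloring: color 1: [1, 4, 13, 14]; color 2: [7, 8, 12]; color 3: [0].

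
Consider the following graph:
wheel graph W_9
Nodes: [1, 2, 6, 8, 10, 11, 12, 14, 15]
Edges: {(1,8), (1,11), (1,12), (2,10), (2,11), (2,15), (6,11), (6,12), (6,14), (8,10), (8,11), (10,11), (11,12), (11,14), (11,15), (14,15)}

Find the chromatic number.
Clique number ω(G) = 3 (lower bound: χ ≥ ω).
The clique on [1, 8, 11] has size 3, forcing χ ≥ 3, and the coloring below uses 3 colors, so χ(G) = 3.
A valid 3-coloring: color 1: [11]; color 2: [2, 8, 12, 14]; color 3: [1, 6, 10, 15].

χ(G) = 3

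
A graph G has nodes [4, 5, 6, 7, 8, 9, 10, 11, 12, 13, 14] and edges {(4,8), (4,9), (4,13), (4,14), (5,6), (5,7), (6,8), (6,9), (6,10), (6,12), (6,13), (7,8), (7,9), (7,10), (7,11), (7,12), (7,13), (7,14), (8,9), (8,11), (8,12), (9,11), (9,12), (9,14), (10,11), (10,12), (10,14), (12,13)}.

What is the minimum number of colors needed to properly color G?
χ(G) = 4

Clique number ω(G) = 4 (lower bound: χ ≥ ω).
The clique on [6, 8, 9, 12] has size 4, forcing χ ≥ 4, and the coloring below uses 4 colors, so χ(G) = 4.
A valid 4-coloring: color 1: [4, 6, 7]; color 2: [5, 9, 10, 13]; color 3: [8, 14]; color 4: [11, 12].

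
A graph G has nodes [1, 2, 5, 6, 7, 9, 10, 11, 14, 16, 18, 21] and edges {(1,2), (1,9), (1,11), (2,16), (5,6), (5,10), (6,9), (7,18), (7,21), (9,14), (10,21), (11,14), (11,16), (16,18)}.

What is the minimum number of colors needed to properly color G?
Clique number ω(G) = 2 (lower bound: χ ≥ ω).
The graph is bipartite (no odd cycle), so 2 colors suffice: χ(G) = 2.
A valid 2-coloring: color 1: [1, 6, 7, 10, 14, 16]; color 2: [2, 5, 9, 11, 18, 21].

χ(G) = 2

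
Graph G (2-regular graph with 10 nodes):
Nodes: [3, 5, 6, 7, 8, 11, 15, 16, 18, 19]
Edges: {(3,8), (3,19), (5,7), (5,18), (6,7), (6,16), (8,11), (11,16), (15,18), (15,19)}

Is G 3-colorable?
Yes, G is 3-colorable

A valid 3-coloring: color 1: [3, 5, 6, 11, 15]; color 2: [7, 8, 16, 18, 19].
(χ(G) = 2 ≤ 3.)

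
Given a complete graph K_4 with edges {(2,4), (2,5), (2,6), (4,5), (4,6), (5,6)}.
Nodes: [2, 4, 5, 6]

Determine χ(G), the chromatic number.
Clique number ω(G) = 4 (lower bound: χ ≥ ω).
The clique on [2, 4, 5, 6] has size 4, forcing χ ≥ 4, and the coloring below uses 4 colors, so χ(G) = 4.
A valid 4-coloring: color 1: [6]; color 2: [5]; color 3: [4]; color 4: [2].

χ(G) = 4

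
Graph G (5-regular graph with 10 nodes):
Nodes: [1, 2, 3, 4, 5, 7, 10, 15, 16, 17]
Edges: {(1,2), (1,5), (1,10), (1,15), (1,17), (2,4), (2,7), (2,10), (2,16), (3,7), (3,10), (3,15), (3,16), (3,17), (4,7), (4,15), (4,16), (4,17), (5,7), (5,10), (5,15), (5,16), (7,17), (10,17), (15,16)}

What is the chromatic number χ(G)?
Clique number ω(G) = 3 (lower bound: χ ≥ ω).
Suppose a proper 3-coloring c exists. The clique [1, 2, 10] takes 3 distinct colors; by symmetry let c(1) = 1, c(2) = 2, c(10) = 3.
- Vertex 5: neighbors [1, 10] already have colors [1, 3] ⇒ c(5) = 2.
- Vertex 15: neighbors [1, 5] already have colors [1, 2] ⇒ c(15) = 3.
- Vertex 4: neighbors [2, 15] already have colors [2, 3] ⇒ c(4) = 1.
- Vertex 16: neighbors [4, 2, 15] already have colors [1, 2, 3] — all 3 colors blocked. Contradiction.
The forced assignments end in a contradiction, so G has no proper 3-coloring (χ ≥ 4).
The coloring below uses 4 colors, so χ(G) = 4.
A valid 4-coloring: color 1: [1, 3, 4]; color 2: [2, 5, 17]; color 3: [7, 10, 16]; color 4: [15].

χ(G) = 4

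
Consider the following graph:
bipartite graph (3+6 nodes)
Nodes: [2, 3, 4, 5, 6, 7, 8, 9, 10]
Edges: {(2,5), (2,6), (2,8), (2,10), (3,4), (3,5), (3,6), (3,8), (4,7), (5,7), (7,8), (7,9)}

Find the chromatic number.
Clique number ω(G) = 2 (lower bound: χ ≥ ω).
The graph is bipartite (no odd cycle), so 2 colors suffice: χ(G) = 2.
A valid 2-coloring: color 1: [2, 3, 7]; color 2: [4, 5, 6, 8, 9, 10].

χ(G) = 2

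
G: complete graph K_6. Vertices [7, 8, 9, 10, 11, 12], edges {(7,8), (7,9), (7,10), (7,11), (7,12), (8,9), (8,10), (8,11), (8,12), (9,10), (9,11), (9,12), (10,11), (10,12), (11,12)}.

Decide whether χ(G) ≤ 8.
Yes, G is 8-colorable

A valid 8-coloring: color 1: [10]; color 2: [11]; color 3: [7]; color 4: [9]; color 5: [12]; color 6: [8].
(χ(G) = 6 ≤ 8.)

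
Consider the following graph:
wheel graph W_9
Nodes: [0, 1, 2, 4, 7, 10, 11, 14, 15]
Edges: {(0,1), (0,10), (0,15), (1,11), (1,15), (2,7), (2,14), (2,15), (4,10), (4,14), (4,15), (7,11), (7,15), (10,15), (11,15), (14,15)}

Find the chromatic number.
Clique number ω(G) = 3 (lower bound: χ ≥ ω).
The clique on [0, 1, 15] has size 3, forcing χ ≥ 3, and the coloring below uses 3 colors, so χ(G) = 3.
A valid 3-coloring: color 1: [15]; color 2: [0, 2, 4, 11]; color 3: [1, 7, 10, 14].

χ(G) = 3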